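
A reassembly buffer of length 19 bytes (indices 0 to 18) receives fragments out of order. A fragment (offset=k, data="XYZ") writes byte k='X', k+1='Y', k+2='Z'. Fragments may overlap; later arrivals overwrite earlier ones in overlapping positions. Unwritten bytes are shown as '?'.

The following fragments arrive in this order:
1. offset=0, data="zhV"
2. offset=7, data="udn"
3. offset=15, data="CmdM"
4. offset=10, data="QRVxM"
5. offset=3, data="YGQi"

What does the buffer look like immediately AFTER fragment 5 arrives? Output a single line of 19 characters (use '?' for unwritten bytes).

Answer: zhVYGQiudnQRVxMCmdM

Derivation:
Fragment 1: offset=0 data="zhV" -> buffer=zhV????????????????
Fragment 2: offset=7 data="udn" -> buffer=zhV????udn?????????
Fragment 3: offset=15 data="CmdM" -> buffer=zhV????udn?????CmdM
Fragment 4: offset=10 data="QRVxM" -> buffer=zhV????udnQRVxMCmdM
Fragment 5: offset=3 data="YGQi" -> buffer=zhVYGQiudnQRVxMCmdM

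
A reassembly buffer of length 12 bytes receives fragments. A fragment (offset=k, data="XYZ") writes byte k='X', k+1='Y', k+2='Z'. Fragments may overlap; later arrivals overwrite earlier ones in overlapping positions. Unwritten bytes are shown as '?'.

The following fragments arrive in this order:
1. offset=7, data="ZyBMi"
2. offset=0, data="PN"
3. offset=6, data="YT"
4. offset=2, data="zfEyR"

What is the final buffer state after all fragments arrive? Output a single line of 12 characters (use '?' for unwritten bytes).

Fragment 1: offset=7 data="ZyBMi" -> buffer=???????ZyBMi
Fragment 2: offset=0 data="PN" -> buffer=PN?????ZyBMi
Fragment 3: offset=6 data="YT" -> buffer=PN????YTyBMi
Fragment 4: offset=2 data="zfEyR" -> buffer=PNzfEyRTyBMi

Answer: PNzfEyRTyBMi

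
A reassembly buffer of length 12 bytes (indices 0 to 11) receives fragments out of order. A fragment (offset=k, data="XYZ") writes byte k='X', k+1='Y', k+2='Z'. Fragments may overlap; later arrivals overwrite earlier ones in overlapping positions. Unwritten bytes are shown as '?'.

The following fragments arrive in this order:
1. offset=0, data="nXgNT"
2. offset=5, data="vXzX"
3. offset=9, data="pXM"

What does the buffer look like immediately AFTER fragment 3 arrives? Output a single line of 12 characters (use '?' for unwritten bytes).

Answer: nXgNTvXzXpXM

Derivation:
Fragment 1: offset=0 data="nXgNT" -> buffer=nXgNT???????
Fragment 2: offset=5 data="vXzX" -> buffer=nXgNTvXzX???
Fragment 3: offset=9 data="pXM" -> buffer=nXgNTvXzXpXM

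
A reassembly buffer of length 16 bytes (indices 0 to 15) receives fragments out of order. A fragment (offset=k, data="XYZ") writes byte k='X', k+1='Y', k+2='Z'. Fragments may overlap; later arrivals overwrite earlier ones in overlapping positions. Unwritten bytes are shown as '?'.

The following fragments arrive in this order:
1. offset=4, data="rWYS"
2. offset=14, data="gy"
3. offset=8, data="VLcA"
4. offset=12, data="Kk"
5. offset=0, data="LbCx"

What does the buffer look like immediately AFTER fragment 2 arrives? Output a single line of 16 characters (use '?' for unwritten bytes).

Fragment 1: offset=4 data="rWYS" -> buffer=????rWYS????????
Fragment 2: offset=14 data="gy" -> buffer=????rWYS??????gy

Answer: ????rWYS??????gy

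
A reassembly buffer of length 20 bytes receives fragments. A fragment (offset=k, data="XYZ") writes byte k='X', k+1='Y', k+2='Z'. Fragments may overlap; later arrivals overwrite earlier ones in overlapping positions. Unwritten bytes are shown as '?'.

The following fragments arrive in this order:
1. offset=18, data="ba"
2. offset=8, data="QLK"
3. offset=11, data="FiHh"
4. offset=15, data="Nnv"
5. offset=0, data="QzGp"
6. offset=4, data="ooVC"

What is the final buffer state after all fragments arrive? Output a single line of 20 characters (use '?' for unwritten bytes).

Fragment 1: offset=18 data="ba" -> buffer=??????????????????ba
Fragment 2: offset=8 data="QLK" -> buffer=????????QLK???????ba
Fragment 3: offset=11 data="FiHh" -> buffer=????????QLKFiHh???ba
Fragment 4: offset=15 data="Nnv" -> buffer=????????QLKFiHhNnvba
Fragment 5: offset=0 data="QzGp" -> buffer=QzGp????QLKFiHhNnvba
Fragment 6: offset=4 data="ooVC" -> buffer=QzGpooVCQLKFiHhNnvba

Answer: QzGpooVCQLKFiHhNnvba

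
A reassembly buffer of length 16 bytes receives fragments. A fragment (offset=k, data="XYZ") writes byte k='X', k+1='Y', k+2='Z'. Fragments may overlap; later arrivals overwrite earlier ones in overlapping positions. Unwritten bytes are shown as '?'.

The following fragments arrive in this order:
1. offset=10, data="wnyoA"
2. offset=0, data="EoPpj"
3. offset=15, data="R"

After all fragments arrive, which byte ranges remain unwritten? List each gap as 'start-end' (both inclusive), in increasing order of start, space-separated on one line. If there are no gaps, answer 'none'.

Answer: 5-9

Derivation:
Fragment 1: offset=10 len=5
Fragment 2: offset=0 len=5
Fragment 3: offset=15 len=1
Gaps: 5-9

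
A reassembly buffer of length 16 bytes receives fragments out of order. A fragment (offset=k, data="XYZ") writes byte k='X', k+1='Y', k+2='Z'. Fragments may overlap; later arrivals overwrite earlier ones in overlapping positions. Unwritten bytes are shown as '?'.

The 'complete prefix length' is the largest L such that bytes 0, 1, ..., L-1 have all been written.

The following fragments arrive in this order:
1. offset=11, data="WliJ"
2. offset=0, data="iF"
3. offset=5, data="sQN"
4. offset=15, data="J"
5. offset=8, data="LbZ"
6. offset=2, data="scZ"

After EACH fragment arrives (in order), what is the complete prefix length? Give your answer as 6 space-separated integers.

Answer: 0 2 2 2 2 16

Derivation:
Fragment 1: offset=11 data="WliJ" -> buffer=???????????WliJ? -> prefix_len=0
Fragment 2: offset=0 data="iF" -> buffer=iF?????????WliJ? -> prefix_len=2
Fragment 3: offset=5 data="sQN" -> buffer=iF???sQN???WliJ? -> prefix_len=2
Fragment 4: offset=15 data="J" -> buffer=iF???sQN???WliJJ -> prefix_len=2
Fragment 5: offset=8 data="LbZ" -> buffer=iF???sQNLbZWliJJ -> prefix_len=2
Fragment 6: offset=2 data="scZ" -> buffer=iFscZsQNLbZWliJJ -> prefix_len=16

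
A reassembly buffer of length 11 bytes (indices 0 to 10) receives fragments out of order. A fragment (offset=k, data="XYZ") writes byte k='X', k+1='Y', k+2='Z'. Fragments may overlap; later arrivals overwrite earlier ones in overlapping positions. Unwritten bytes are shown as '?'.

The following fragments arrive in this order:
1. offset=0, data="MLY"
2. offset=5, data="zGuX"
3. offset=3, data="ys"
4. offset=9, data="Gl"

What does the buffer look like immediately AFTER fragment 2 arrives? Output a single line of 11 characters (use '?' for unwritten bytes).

Answer: MLY??zGuX??

Derivation:
Fragment 1: offset=0 data="MLY" -> buffer=MLY????????
Fragment 2: offset=5 data="zGuX" -> buffer=MLY??zGuX??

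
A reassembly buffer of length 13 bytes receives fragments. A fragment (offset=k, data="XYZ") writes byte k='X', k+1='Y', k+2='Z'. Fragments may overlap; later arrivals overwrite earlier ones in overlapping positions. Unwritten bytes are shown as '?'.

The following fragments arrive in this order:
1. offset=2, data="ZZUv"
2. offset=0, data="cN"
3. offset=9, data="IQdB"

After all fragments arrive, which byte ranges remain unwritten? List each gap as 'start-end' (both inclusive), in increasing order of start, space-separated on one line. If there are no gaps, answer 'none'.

Answer: 6-8

Derivation:
Fragment 1: offset=2 len=4
Fragment 2: offset=0 len=2
Fragment 3: offset=9 len=4
Gaps: 6-8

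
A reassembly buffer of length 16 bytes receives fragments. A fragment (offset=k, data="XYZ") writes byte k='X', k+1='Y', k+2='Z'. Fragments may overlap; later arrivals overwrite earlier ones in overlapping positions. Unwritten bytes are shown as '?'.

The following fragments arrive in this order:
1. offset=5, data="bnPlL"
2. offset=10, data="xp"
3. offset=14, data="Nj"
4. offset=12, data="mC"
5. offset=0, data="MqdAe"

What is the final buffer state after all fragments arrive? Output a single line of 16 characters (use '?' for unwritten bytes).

Fragment 1: offset=5 data="bnPlL" -> buffer=?????bnPlL??????
Fragment 2: offset=10 data="xp" -> buffer=?????bnPlLxp????
Fragment 3: offset=14 data="Nj" -> buffer=?????bnPlLxp??Nj
Fragment 4: offset=12 data="mC" -> buffer=?????bnPlLxpmCNj
Fragment 5: offset=0 data="MqdAe" -> buffer=MqdAebnPlLxpmCNj

Answer: MqdAebnPlLxpmCNj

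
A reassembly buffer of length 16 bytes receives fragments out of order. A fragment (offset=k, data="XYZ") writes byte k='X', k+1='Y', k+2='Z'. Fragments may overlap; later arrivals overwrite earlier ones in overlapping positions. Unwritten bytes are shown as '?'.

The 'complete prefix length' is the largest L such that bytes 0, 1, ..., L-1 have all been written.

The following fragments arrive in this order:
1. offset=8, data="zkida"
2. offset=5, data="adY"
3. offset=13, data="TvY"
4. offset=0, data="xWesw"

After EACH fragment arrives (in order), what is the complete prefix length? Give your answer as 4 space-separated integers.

Fragment 1: offset=8 data="zkida" -> buffer=????????zkida??? -> prefix_len=0
Fragment 2: offset=5 data="adY" -> buffer=?????adYzkida??? -> prefix_len=0
Fragment 3: offset=13 data="TvY" -> buffer=?????adYzkidaTvY -> prefix_len=0
Fragment 4: offset=0 data="xWesw" -> buffer=xWeswadYzkidaTvY -> prefix_len=16

Answer: 0 0 0 16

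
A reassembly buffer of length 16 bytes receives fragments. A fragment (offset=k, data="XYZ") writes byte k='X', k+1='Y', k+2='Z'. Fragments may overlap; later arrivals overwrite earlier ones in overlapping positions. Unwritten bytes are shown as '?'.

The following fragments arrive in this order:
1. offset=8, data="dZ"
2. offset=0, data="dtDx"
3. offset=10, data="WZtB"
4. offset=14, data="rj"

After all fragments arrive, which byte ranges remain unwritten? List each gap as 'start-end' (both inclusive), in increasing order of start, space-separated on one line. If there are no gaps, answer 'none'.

Answer: 4-7

Derivation:
Fragment 1: offset=8 len=2
Fragment 2: offset=0 len=4
Fragment 3: offset=10 len=4
Fragment 4: offset=14 len=2
Gaps: 4-7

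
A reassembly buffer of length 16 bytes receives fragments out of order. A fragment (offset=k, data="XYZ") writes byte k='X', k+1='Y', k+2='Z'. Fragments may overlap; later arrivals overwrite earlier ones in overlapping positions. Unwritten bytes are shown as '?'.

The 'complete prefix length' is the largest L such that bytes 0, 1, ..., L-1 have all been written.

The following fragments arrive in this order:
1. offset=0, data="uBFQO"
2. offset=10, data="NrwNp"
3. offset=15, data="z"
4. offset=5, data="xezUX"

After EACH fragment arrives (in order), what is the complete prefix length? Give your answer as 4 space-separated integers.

Answer: 5 5 5 16

Derivation:
Fragment 1: offset=0 data="uBFQO" -> buffer=uBFQO??????????? -> prefix_len=5
Fragment 2: offset=10 data="NrwNp" -> buffer=uBFQO?????NrwNp? -> prefix_len=5
Fragment 3: offset=15 data="z" -> buffer=uBFQO?????NrwNpz -> prefix_len=5
Fragment 4: offset=5 data="xezUX" -> buffer=uBFQOxezUXNrwNpz -> prefix_len=16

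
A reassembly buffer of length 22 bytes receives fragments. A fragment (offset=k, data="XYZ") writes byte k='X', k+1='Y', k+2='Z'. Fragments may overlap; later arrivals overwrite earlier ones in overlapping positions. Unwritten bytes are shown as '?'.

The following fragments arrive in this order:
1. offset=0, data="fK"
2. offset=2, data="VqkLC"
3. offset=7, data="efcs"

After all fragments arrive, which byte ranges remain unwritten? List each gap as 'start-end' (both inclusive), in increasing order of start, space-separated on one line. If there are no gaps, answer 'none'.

Answer: 11-21

Derivation:
Fragment 1: offset=0 len=2
Fragment 2: offset=2 len=5
Fragment 3: offset=7 len=4
Gaps: 11-21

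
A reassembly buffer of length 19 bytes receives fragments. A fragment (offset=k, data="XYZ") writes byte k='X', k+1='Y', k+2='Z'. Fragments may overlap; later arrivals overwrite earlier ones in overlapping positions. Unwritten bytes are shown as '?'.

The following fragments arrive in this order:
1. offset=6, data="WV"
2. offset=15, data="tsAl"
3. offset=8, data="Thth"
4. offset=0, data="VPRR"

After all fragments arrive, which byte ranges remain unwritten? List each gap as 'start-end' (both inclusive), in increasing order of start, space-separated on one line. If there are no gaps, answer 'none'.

Fragment 1: offset=6 len=2
Fragment 2: offset=15 len=4
Fragment 3: offset=8 len=4
Fragment 4: offset=0 len=4
Gaps: 4-5 12-14

Answer: 4-5 12-14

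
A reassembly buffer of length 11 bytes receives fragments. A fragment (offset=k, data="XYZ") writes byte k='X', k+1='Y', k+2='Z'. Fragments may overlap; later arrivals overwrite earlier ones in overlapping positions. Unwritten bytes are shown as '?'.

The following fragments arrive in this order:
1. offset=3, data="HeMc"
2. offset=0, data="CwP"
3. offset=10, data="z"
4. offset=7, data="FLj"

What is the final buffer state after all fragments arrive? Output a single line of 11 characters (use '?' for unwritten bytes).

Answer: CwPHeMcFLjz

Derivation:
Fragment 1: offset=3 data="HeMc" -> buffer=???HeMc????
Fragment 2: offset=0 data="CwP" -> buffer=CwPHeMc????
Fragment 3: offset=10 data="z" -> buffer=CwPHeMc???z
Fragment 4: offset=7 data="FLj" -> buffer=CwPHeMcFLjz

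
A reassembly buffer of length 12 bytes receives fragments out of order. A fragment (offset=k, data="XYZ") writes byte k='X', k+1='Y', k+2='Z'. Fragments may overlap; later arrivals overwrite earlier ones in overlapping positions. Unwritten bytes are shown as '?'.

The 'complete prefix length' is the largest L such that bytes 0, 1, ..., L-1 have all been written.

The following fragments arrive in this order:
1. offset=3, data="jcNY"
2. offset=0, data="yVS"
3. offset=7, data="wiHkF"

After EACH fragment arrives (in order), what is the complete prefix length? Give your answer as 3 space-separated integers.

Answer: 0 7 12

Derivation:
Fragment 1: offset=3 data="jcNY" -> buffer=???jcNY????? -> prefix_len=0
Fragment 2: offset=0 data="yVS" -> buffer=yVSjcNY????? -> prefix_len=7
Fragment 3: offset=7 data="wiHkF" -> buffer=yVSjcNYwiHkF -> prefix_len=12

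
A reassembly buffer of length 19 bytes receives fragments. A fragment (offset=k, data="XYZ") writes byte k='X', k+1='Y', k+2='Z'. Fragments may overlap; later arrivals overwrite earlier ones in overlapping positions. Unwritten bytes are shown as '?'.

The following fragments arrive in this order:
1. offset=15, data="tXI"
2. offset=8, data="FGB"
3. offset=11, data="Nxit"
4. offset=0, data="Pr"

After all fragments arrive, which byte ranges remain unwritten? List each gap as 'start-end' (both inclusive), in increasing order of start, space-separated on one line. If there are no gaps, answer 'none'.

Fragment 1: offset=15 len=3
Fragment 2: offset=8 len=3
Fragment 3: offset=11 len=4
Fragment 4: offset=0 len=2
Gaps: 2-7 18-18

Answer: 2-7 18-18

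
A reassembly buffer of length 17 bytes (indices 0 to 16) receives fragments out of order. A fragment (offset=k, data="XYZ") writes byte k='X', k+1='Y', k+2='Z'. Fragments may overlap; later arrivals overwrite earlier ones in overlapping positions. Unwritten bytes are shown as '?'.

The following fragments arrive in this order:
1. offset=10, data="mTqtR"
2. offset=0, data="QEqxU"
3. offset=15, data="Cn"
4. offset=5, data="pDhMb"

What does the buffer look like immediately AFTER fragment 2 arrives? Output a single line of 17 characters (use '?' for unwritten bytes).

Answer: QEqxU?????mTqtR??

Derivation:
Fragment 1: offset=10 data="mTqtR" -> buffer=??????????mTqtR??
Fragment 2: offset=0 data="QEqxU" -> buffer=QEqxU?????mTqtR??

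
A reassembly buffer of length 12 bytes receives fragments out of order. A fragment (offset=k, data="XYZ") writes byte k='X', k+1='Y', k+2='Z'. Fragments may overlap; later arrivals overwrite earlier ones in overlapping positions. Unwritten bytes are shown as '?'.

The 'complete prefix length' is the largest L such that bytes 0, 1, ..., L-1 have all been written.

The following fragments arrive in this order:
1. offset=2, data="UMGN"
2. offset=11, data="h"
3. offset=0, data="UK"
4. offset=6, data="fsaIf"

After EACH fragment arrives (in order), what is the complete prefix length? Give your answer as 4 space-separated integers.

Answer: 0 0 6 12

Derivation:
Fragment 1: offset=2 data="UMGN" -> buffer=??UMGN?????? -> prefix_len=0
Fragment 2: offset=11 data="h" -> buffer=??UMGN?????h -> prefix_len=0
Fragment 3: offset=0 data="UK" -> buffer=UKUMGN?????h -> prefix_len=6
Fragment 4: offset=6 data="fsaIf" -> buffer=UKUMGNfsaIfh -> prefix_len=12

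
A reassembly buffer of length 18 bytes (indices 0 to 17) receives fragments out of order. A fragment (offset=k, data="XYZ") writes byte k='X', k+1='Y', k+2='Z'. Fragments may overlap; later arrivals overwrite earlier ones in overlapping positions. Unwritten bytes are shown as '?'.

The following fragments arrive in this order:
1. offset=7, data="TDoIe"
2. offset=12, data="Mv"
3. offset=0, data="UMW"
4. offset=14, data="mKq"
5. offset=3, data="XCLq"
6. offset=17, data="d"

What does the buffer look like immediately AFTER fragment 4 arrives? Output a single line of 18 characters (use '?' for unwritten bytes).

Fragment 1: offset=7 data="TDoIe" -> buffer=???????TDoIe??????
Fragment 2: offset=12 data="Mv" -> buffer=???????TDoIeMv????
Fragment 3: offset=0 data="UMW" -> buffer=UMW????TDoIeMv????
Fragment 4: offset=14 data="mKq" -> buffer=UMW????TDoIeMvmKq?

Answer: UMW????TDoIeMvmKq?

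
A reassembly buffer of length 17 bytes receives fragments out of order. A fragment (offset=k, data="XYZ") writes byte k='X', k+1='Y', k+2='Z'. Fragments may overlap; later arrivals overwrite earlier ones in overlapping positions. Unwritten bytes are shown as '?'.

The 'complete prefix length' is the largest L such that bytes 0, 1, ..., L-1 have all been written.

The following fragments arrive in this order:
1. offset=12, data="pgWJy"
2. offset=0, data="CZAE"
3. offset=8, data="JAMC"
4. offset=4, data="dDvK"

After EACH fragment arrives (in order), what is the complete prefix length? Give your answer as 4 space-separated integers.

Answer: 0 4 4 17

Derivation:
Fragment 1: offset=12 data="pgWJy" -> buffer=????????????pgWJy -> prefix_len=0
Fragment 2: offset=0 data="CZAE" -> buffer=CZAE????????pgWJy -> prefix_len=4
Fragment 3: offset=8 data="JAMC" -> buffer=CZAE????JAMCpgWJy -> prefix_len=4
Fragment 4: offset=4 data="dDvK" -> buffer=CZAEdDvKJAMCpgWJy -> prefix_len=17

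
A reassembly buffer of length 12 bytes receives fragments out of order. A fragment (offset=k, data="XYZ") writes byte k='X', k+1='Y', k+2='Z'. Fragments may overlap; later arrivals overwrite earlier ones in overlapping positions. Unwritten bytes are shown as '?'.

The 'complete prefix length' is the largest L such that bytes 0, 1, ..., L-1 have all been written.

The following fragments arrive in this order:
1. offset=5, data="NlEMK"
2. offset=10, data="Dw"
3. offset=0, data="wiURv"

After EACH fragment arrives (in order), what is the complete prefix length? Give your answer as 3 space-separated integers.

Answer: 0 0 12

Derivation:
Fragment 1: offset=5 data="NlEMK" -> buffer=?????NlEMK?? -> prefix_len=0
Fragment 2: offset=10 data="Dw" -> buffer=?????NlEMKDw -> prefix_len=0
Fragment 3: offset=0 data="wiURv" -> buffer=wiURvNlEMKDw -> prefix_len=12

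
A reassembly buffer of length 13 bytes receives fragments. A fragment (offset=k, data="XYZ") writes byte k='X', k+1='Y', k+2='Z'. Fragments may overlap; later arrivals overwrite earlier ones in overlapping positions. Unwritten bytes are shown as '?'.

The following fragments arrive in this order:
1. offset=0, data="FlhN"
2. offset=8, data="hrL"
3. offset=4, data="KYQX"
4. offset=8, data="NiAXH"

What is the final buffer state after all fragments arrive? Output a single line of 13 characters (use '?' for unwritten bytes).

Answer: FlhNKYQXNiAXH

Derivation:
Fragment 1: offset=0 data="FlhN" -> buffer=FlhN?????????
Fragment 2: offset=8 data="hrL" -> buffer=FlhN????hrL??
Fragment 3: offset=4 data="KYQX" -> buffer=FlhNKYQXhrL??
Fragment 4: offset=8 data="NiAXH" -> buffer=FlhNKYQXNiAXH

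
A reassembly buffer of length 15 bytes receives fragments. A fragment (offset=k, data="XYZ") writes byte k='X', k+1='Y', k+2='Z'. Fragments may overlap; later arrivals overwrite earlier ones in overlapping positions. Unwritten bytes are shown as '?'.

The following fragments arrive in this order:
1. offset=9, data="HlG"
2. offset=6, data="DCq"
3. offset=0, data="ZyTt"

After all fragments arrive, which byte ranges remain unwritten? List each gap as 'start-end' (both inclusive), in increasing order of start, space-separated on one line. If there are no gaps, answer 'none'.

Answer: 4-5 12-14

Derivation:
Fragment 1: offset=9 len=3
Fragment 2: offset=6 len=3
Fragment 3: offset=0 len=4
Gaps: 4-5 12-14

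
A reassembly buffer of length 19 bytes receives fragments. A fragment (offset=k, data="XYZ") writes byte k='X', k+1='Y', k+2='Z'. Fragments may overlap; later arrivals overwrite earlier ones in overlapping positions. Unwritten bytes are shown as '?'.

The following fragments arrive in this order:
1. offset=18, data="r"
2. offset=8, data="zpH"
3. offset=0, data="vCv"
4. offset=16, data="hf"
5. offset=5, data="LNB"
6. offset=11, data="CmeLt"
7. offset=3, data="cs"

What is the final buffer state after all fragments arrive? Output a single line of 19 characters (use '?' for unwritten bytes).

Fragment 1: offset=18 data="r" -> buffer=??????????????????r
Fragment 2: offset=8 data="zpH" -> buffer=????????zpH???????r
Fragment 3: offset=0 data="vCv" -> buffer=vCv?????zpH???????r
Fragment 4: offset=16 data="hf" -> buffer=vCv?????zpH?????hfr
Fragment 5: offset=5 data="LNB" -> buffer=vCv??LNBzpH?????hfr
Fragment 6: offset=11 data="CmeLt" -> buffer=vCv??LNBzpHCmeLthfr
Fragment 7: offset=3 data="cs" -> buffer=vCvcsLNBzpHCmeLthfr

Answer: vCvcsLNBzpHCmeLthfr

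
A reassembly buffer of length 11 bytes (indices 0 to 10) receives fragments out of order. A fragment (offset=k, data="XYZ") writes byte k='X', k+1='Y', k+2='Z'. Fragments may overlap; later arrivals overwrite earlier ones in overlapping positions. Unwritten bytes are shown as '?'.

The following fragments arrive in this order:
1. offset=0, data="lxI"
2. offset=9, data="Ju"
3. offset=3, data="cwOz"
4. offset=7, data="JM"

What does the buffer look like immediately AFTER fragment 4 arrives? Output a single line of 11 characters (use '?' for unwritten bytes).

Fragment 1: offset=0 data="lxI" -> buffer=lxI????????
Fragment 2: offset=9 data="Ju" -> buffer=lxI??????Ju
Fragment 3: offset=3 data="cwOz" -> buffer=lxIcwOz??Ju
Fragment 4: offset=7 data="JM" -> buffer=lxIcwOzJMJu

Answer: lxIcwOzJMJu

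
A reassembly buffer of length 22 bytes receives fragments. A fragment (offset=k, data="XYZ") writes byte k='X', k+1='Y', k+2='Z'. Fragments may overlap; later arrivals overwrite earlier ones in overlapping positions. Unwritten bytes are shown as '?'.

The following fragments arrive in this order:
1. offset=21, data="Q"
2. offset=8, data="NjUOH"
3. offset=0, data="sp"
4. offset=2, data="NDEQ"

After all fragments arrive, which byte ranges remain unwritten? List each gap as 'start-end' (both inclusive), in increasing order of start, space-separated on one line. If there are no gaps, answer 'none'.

Fragment 1: offset=21 len=1
Fragment 2: offset=8 len=5
Fragment 3: offset=0 len=2
Fragment 4: offset=2 len=4
Gaps: 6-7 13-20

Answer: 6-7 13-20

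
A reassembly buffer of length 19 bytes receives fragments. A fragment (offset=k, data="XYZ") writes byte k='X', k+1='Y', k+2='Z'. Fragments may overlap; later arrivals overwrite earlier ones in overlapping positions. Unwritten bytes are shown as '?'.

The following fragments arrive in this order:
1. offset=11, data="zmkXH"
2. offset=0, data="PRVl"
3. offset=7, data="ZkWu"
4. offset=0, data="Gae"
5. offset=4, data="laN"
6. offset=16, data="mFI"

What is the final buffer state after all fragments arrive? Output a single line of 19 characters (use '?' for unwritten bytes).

Fragment 1: offset=11 data="zmkXH" -> buffer=???????????zmkXH???
Fragment 2: offset=0 data="PRVl" -> buffer=PRVl???????zmkXH???
Fragment 3: offset=7 data="ZkWu" -> buffer=PRVl???ZkWuzmkXH???
Fragment 4: offset=0 data="Gae" -> buffer=Gael???ZkWuzmkXH???
Fragment 5: offset=4 data="laN" -> buffer=GaellaNZkWuzmkXH???
Fragment 6: offset=16 data="mFI" -> buffer=GaellaNZkWuzmkXHmFI

Answer: GaellaNZkWuzmkXHmFI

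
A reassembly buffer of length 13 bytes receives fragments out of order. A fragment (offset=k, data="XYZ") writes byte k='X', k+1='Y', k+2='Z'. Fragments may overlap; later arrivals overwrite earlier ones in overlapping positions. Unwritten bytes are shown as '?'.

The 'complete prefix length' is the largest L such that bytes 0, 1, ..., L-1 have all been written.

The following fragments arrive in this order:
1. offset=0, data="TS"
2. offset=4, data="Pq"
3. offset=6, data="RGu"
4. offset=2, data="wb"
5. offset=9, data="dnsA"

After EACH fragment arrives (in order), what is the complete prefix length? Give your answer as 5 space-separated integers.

Answer: 2 2 2 9 13

Derivation:
Fragment 1: offset=0 data="TS" -> buffer=TS??????????? -> prefix_len=2
Fragment 2: offset=4 data="Pq" -> buffer=TS??Pq??????? -> prefix_len=2
Fragment 3: offset=6 data="RGu" -> buffer=TS??PqRGu???? -> prefix_len=2
Fragment 4: offset=2 data="wb" -> buffer=TSwbPqRGu???? -> prefix_len=9
Fragment 5: offset=9 data="dnsA" -> buffer=TSwbPqRGudnsA -> prefix_len=13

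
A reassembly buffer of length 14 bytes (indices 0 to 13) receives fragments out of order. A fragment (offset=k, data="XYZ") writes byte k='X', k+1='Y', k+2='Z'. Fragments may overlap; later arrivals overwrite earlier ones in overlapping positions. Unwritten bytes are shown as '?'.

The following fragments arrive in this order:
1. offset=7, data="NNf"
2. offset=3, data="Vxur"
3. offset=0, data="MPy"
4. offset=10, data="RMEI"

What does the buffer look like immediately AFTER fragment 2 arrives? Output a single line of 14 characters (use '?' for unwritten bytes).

Answer: ???VxurNNf????

Derivation:
Fragment 1: offset=7 data="NNf" -> buffer=???????NNf????
Fragment 2: offset=3 data="Vxur" -> buffer=???VxurNNf????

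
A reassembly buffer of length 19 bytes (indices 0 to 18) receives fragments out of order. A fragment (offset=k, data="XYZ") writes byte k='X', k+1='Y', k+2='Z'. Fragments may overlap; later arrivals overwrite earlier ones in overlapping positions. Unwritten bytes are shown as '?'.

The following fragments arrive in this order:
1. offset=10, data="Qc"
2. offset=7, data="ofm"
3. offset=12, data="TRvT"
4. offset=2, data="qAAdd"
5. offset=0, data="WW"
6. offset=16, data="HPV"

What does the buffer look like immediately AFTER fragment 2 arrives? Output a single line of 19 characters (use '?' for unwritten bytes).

Fragment 1: offset=10 data="Qc" -> buffer=??????????Qc???????
Fragment 2: offset=7 data="ofm" -> buffer=???????ofmQc???????

Answer: ???????ofmQc???????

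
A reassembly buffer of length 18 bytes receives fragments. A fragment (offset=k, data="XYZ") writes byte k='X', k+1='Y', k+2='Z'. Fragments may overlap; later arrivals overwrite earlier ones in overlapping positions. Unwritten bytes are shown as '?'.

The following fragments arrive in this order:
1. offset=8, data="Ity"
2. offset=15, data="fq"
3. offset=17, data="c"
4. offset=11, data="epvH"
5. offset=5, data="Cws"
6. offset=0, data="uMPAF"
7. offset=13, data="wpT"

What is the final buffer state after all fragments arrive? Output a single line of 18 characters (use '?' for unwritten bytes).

Fragment 1: offset=8 data="Ity" -> buffer=????????Ity???????
Fragment 2: offset=15 data="fq" -> buffer=????????Ity????fq?
Fragment 3: offset=17 data="c" -> buffer=????????Ity????fqc
Fragment 4: offset=11 data="epvH" -> buffer=????????ItyepvHfqc
Fragment 5: offset=5 data="Cws" -> buffer=?????CwsItyepvHfqc
Fragment 6: offset=0 data="uMPAF" -> buffer=uMPAFCwsItyepvHfqc
Fragment 7: offset=13 data="wpT" -> buffer=uMPAFCwsItyepwpTqc

Answer: uMPAFCwsItyepwpTqc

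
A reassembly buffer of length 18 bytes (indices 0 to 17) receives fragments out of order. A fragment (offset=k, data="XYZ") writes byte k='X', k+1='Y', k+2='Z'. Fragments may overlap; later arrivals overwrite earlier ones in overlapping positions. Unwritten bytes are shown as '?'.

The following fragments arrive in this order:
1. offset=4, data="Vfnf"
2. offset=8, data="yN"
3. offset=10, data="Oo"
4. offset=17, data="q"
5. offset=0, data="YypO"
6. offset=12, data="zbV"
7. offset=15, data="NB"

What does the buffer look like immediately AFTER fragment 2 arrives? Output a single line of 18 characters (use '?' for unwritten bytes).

Answer: ????VfnfyN????????

Derivation:
Fragment 1: offset=4 data="Vfnf" -> buffer=????Vfnf??????????
Fragment 2: offset=8 data="yN" -> buffer=????VfnfyN????????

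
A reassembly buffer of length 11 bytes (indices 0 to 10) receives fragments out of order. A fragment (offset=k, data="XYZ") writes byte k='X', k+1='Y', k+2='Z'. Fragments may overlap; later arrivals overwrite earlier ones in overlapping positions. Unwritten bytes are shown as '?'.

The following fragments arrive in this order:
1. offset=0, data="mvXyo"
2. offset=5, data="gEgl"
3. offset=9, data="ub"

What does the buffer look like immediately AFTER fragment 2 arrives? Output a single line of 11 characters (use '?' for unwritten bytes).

Fragment 1: offset=0 data="mvXyo" -> buffer=mvXyo??????
Fragment 2: offset=5 data="gEgl" -> buffer=mvXyogEgl??

Answer: mvXyogEgl??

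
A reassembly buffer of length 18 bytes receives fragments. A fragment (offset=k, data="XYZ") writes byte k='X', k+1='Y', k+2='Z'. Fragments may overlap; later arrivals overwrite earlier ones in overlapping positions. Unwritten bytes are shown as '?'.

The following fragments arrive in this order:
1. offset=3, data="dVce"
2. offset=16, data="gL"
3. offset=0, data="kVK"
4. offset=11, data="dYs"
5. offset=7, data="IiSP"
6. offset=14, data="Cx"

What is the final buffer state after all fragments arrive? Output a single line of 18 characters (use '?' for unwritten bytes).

Answer: kVKdVceIiSPdYsCxgL

Derivation:
Fragment 1: offset=3 data="dVce" -> buffer=???dVce???????????
Fragment 2: offset=16 data="gL" -> buffer=???dVce?????????gL
Fragment 3: offset=0 data="kVK" -> buffer=kVKdVce?????????gL
Fragment 4: offset=11 data="dYs" -> buffer=kVKdVce????dYs??gL
Fragment 5: offset=7 data="IiSP" -> buffer=kVKdVceIiSPdYs??gL
Fragment 6: offset=14 data="Cx" -> buffer=kVKdVceIiSPdYsCxgL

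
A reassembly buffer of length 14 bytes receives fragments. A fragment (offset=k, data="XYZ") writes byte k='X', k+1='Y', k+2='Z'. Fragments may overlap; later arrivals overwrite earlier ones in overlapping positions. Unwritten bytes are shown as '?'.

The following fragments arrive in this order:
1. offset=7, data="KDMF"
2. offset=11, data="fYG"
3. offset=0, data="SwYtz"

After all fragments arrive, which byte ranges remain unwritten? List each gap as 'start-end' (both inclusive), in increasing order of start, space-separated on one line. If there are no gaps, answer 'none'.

Fragment 1: offset=7 len=4
Fragment 2: offset=11 len=3
Fragment 3: offset=0 len=5
Gaps: 5-6

Answer: 5-6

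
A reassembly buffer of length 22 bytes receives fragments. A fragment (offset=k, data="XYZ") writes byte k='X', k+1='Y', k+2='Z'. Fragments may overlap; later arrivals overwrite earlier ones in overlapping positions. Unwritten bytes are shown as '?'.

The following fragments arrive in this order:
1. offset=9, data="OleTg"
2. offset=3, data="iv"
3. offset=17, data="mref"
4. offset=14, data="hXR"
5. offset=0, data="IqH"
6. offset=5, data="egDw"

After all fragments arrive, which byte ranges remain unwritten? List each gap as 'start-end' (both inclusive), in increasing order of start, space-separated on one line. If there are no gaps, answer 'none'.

Answer: 21-21

Derivation:
Fragment 1: offset=9 len=5
Fragment 2: offset=3 len=2
Fragment 3: offset=17 len=4
Fragment 4: offset=14 len=3
Fragment 5: offset=0 len=3
Fragment 6: offset=5 len=4
Gaps: 21-21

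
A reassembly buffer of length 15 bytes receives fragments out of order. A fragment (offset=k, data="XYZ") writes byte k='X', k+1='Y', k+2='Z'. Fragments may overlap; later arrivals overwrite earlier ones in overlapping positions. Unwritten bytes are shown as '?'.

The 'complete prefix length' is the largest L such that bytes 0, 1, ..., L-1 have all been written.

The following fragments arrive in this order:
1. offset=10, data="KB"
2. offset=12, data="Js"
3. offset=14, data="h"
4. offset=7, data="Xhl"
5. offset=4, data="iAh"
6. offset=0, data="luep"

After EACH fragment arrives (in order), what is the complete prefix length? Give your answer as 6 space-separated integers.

Fragment 1: offset=10 data="KB" -> buffer=??????????KB??? -> prefix_len=0
Fragment 2: offset=12 data="Js" -> buffer=??????????KBJs? -> prefix_len=0
Fragment 3: offset=14 data="h" -> buffer=??????????KBJsh -> prefix_len=0
Fragment 4: offset=7 data="Xhl" -> buffer=???????XhlKBJsh -> prefix_len=0
Fragment 5: offset=4 data="iAh" -> buffer=????iAhXhlKBJsh -> prefix_len=0
Fragment 6: offset=0 data="luep" -> buffer=luepiAhXhlKBJsh -> prefix_len=15

Answer: 0 0 0 0 0 15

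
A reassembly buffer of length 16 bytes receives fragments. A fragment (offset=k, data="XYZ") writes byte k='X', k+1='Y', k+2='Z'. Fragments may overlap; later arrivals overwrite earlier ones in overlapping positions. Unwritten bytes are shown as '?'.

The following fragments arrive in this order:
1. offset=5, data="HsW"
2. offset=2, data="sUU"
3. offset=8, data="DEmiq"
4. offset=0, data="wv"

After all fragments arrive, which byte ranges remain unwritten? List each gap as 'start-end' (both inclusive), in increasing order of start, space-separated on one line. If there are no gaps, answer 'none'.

Answer: 13-15

Derivation:
Fragment 1: offset=5 len=3
Fragment 2: offset=2 len=3
Fragment 3: offset=8 len=5
Fragment 4: offset=0 len=2
Gaps: 13-15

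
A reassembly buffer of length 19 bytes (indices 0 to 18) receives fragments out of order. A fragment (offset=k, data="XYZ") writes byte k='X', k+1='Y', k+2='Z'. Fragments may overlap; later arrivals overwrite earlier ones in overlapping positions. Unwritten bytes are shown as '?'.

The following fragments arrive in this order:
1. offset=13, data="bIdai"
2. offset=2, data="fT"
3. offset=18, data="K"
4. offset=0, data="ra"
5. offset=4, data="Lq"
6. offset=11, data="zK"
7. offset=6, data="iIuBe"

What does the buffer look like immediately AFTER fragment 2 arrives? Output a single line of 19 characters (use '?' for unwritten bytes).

Answer: ??fT?????????bIdai?

Derivation:
Fragment 1: offset=13 data="bIdai" -> buffer=?????????????bIdai?
Fragment 2: offset=2 data="fT" -> buffer=??fT?????????bIdai?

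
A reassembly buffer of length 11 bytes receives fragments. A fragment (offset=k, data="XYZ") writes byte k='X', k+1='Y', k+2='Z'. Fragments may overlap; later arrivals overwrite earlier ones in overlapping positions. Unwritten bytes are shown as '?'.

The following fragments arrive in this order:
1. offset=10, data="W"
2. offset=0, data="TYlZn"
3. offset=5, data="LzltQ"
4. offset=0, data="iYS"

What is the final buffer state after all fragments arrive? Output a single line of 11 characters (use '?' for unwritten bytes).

Fragment 1: offset=10 data="W" -> buffer=??????????W
Fragment 2: offset=0 data="TYlZn" -> buffer=TYlZn?????W
Fragment 3: offset=5 data="LzltQ" -> buffer=TYlZnLzltQW
Fragment 4: offset=0 data="iYS" -> buffer=iYSZnLzltQW

Answer: iYSZnLzltQW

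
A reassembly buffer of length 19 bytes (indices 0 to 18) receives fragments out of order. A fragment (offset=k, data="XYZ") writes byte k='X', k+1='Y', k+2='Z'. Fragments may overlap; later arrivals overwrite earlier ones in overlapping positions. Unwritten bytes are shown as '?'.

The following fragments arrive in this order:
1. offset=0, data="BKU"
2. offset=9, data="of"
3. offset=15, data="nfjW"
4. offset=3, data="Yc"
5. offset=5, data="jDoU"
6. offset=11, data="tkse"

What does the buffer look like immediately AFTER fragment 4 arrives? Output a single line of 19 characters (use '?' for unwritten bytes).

Fragment 1: offset=0 data="BKU" -> buffer=BKU????????????????
Fragment 2: offset=9 data="of" -> buffer=BKU??????of????????
Fragment 3: offset=15 data="nfjW" -> buffer=BKU??????of????nfjW
Fragment 4: offset=3 data="Yc" -> buffer=BKUYc????of????nfjW

Answer: BKUYc????of????nfjW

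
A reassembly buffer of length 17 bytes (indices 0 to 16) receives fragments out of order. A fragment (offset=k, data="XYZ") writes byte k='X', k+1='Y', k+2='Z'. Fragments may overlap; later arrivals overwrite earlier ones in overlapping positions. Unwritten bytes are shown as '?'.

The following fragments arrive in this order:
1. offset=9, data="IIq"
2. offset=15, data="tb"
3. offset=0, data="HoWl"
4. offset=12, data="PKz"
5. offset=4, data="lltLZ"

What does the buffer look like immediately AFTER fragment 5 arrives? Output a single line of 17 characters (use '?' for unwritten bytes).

Fragment 1: offset=9 data="IIq" -> buffer=?????????IIq?????
Fragment 2: offset=15 data="tb" -> buffer=?????????IIq???tb
Fragment 3: offset=0 data="HoWl" -> buffer=HoWl?????IIq???tb
Fragment 4: offset=12 data="PKz" -> buffer=HoWl?????IIqPKztb
Fragment 5: offset=4 data="lltLZ" -> buffer=HoWllltLZIIqPKztb

Answer: HoWllltLZIIqPKztb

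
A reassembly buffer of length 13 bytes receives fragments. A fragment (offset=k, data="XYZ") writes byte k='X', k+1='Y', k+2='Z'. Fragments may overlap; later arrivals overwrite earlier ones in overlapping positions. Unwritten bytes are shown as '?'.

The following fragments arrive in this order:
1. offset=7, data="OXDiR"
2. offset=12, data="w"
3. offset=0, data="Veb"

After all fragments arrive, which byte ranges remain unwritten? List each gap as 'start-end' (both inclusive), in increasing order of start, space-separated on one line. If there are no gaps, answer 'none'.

Answer: 3-6

Derivation:
Fragment 1: offset=7 len=5
Fragment 2: offset=12 len=1
Fragment 3: offset=0 len=3
Gaps: 3-6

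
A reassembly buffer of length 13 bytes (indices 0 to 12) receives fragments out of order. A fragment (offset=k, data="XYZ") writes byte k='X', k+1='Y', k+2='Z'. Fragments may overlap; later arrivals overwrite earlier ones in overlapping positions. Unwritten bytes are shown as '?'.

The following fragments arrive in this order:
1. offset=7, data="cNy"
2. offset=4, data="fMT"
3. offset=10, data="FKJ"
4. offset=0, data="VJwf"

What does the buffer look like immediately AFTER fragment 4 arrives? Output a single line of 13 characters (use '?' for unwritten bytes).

Fragment 1: offset=7 data="cNy" -> buffer=???????cNy???
Fragment 2: offset=4 data="fMT" -> buffer=????fMTcNy???
Fragment 3: offset=10 data="FKJ" -> buffer=????fMTcNyFKJ
Fragment 4: offset=0 data="VJwf" -> buffer=VJwffMTcNyFKJ

Answer: VJwffMTcNyFKJ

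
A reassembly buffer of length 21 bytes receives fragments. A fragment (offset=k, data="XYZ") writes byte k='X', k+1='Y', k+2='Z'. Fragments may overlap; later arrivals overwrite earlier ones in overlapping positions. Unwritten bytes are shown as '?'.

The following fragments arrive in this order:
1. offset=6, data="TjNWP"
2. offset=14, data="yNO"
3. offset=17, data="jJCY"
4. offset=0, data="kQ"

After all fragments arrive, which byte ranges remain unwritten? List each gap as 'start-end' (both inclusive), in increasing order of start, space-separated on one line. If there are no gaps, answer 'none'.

Answer: 2-5 11-13

Derivation:
Fragment 1: offset=6 len=5
Fragment 2: offset=14 len=3
Fragment 3: offset=17 len=4
Fragment 4: offset=0 len=2
Gaps: 2-5 11-13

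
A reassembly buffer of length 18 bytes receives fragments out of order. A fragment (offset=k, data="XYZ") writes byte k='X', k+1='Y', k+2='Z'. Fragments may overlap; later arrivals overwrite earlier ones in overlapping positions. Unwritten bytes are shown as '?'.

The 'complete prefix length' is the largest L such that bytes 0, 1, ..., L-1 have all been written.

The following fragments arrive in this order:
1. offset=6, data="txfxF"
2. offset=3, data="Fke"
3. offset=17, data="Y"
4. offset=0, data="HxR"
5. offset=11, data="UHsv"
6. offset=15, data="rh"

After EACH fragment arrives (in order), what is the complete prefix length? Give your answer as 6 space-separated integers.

Answer: 0 0 0 11 15 18

Derivation:
Fragment 1: offset=6 data="txfxF" -> buffer=??????txfxF??????? -> prefix_len=0
Fragment 2: offset=3 data="Fke" -> buffer=???FketxfxF??????? -> prefix_len=0
Fragment 3: offset=17 data="Y" -> buffer=???FketxfxF??????Y -> prefix_len=0
Fragment 4: offset=0 data="HxR" -> buffer=HxRFketxfxF??????Y -> prefix_len=11
Fragment 5: offset=11 data="UHsv" -> buffer=HxRFketxfxFUHsv??Y -> prefix_len=15
Fragment 6: offset=15 data="rh" -> buffer=HxRFketxfxFUHsvrhY -> prefix_len=18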